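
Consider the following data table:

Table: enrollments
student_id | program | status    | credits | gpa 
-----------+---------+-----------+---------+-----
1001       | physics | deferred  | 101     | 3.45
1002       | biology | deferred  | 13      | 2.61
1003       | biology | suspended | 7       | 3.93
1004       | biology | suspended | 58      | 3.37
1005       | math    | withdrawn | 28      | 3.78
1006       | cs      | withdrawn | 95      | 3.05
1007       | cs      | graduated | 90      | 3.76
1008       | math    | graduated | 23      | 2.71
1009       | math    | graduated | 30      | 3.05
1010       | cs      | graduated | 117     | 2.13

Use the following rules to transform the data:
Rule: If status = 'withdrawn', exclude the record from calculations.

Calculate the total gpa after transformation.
25.01

Step 1: Identify records where status = 'withdrawn'
Step 2: The excluded records sum to 6.83
Step 3: Original total gpa = 31.84
Step 4: Remaining total = 31.84 - 6.83 = 25.01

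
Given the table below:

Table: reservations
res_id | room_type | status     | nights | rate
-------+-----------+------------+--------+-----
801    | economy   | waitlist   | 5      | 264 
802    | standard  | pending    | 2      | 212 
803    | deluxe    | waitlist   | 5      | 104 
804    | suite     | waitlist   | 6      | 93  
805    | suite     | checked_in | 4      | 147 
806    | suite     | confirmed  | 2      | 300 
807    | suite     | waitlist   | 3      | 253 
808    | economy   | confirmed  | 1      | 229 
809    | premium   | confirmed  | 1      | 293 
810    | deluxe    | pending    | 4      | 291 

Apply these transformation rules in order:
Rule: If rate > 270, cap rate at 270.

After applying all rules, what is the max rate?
270

Step 1: Original maximum rate = 300
Step 2: Apply cap at 270
Step 3: 3 records had rate > 270 and were capped
Step 4: Maximum after transformation = 270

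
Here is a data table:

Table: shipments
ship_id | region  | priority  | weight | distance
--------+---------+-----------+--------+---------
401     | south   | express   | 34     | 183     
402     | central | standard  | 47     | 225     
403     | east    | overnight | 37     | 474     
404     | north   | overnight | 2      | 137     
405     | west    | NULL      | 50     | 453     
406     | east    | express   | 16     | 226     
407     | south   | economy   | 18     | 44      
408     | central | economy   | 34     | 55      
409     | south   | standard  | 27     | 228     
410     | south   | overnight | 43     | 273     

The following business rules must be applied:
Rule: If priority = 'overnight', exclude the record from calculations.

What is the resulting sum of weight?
226

Step 1: Identify records where priority = 'overnight'
Step 2: The excluded records sum to 82
Step 3: Original total weight = 308
Step 4: Remaining total = 308 - 82 = 226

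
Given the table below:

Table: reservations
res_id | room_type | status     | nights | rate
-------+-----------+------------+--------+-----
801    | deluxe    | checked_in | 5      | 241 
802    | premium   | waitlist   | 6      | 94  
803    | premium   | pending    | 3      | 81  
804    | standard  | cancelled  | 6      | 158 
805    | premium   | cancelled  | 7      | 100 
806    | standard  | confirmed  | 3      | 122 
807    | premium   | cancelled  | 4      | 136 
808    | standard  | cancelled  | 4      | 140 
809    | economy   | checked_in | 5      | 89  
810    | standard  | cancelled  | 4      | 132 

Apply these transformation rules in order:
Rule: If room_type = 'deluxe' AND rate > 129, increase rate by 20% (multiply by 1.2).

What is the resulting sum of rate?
1341.2

Step 1: Find records where room_type = 'deluxe' AND rate > 129
Step 2: 1 records match, summing to 241
Step 3: After multiplier: 241 × 1.2 = 289.2
Step 4: Unaffected records sum: 1052
Step 5: Final sum = 289.2 + 1052 = 1341.2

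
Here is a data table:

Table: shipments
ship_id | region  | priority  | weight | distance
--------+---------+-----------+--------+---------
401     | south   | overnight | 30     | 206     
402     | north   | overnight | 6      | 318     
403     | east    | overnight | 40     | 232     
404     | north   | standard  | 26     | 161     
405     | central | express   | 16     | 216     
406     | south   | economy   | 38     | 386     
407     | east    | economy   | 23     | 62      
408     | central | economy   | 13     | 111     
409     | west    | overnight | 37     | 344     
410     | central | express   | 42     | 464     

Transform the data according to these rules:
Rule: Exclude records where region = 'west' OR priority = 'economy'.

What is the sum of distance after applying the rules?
1597

Step 1: Find records where region = 'west' OR priority = 'economy'
Step 2: 4 records match, summing to 903
Step 3: Original sum: 2500
Step 4: Remaining sum = 2500 - 903 = 1597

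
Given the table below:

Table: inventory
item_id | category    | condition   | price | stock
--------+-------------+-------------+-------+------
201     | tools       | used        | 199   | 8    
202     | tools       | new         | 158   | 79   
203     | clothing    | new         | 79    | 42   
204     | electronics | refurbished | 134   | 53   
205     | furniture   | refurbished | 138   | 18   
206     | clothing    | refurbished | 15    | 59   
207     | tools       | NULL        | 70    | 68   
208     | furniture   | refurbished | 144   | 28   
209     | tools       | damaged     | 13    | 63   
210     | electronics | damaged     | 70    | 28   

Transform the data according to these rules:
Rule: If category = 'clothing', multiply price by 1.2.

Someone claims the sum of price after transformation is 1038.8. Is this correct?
Yes, the result is correct.

Step 1: Calculate the correct sum after transformation
Step 2: Apply multiplier 1.2 to records where category = 'clothing'
Step 3: Correct result = 1038.8
Step 4: Claimed result = 1038.8
Step 5: 1038.8 = 1038.8 ✓
Conclusion: The claimed result is correct.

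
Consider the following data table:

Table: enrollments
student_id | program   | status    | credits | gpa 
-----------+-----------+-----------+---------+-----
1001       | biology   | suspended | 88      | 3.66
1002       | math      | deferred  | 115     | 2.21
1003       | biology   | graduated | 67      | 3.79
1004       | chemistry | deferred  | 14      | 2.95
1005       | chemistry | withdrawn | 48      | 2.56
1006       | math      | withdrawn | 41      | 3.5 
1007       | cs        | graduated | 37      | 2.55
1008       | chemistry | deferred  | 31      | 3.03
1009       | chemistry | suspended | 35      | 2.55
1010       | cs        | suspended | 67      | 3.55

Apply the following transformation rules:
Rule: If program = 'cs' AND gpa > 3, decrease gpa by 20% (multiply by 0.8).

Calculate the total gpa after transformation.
29.64

Step 1: Find records where program = 'cs' AND gpa > 3
Step 2: 1 records match, summing to 3.55
Step 3: After multiplier: 3.55 × 0.8 = 2.84
Step 4: Unaffected records sum: 26.8
Step 5: Final sum = 2.84 + 26.8 = 29.64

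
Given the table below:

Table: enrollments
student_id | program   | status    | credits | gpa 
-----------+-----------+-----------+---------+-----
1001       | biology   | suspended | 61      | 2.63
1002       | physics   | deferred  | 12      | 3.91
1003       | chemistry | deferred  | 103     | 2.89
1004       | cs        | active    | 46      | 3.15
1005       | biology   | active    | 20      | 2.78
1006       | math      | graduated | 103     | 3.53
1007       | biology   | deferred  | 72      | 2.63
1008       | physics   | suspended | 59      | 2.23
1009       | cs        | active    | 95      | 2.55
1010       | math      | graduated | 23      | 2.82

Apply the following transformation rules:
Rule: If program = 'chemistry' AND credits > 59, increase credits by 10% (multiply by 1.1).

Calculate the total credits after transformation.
604.3

Step 1: Find records where program = 'chemistry' AND credits > 59
Step 2: 1 records match, summing to 103
Step 3: After multiplier: 103 × 1.1 = 113.3
Step 4: Unaffected records sum: 491
Step 5: Final sum = 113.3 + 491 = 604.3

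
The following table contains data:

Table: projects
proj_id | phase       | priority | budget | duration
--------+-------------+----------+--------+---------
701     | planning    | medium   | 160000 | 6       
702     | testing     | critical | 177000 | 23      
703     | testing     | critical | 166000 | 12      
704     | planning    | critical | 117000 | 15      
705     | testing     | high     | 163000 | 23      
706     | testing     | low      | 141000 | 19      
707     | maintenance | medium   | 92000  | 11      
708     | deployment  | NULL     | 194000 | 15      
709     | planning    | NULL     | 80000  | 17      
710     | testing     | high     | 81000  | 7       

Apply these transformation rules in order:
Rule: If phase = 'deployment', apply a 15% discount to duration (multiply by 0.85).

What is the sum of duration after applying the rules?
145.75

Step 1: Records with phase = 'deployment' have total duration = 15
Step 2: Apply multiplier: 15 × 0.85 = 12.75
Step 3: Other records total: 133
Step 4: Final sum = 12.75 + 133 = 145.75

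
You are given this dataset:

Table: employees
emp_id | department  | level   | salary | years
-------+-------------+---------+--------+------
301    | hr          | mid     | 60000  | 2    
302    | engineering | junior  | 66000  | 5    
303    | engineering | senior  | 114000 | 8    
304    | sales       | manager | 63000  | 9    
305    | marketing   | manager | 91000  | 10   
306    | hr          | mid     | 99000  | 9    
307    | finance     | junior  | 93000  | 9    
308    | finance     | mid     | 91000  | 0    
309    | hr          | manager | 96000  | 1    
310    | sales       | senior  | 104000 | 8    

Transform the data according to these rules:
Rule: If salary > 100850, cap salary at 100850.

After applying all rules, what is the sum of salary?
860700

Step 1: 2 records have salary > 100850
Step 2: These records originally summed to 218000
Step 3: After capping: 2 × 100850 = 201700
Step 4: Unaffected records sum: 659000
Step 5: Final sum = 201700 + 659000 = 860700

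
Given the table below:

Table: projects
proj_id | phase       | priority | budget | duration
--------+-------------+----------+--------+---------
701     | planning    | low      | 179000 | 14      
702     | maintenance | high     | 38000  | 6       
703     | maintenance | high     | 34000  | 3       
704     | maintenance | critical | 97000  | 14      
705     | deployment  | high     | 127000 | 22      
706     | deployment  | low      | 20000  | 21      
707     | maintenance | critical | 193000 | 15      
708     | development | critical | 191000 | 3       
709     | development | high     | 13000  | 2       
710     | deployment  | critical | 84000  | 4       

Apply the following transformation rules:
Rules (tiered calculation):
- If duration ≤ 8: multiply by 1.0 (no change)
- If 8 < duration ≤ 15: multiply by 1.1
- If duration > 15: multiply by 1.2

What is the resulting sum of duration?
116.9

Step 1: Tier 1 (duration ≤ 8): 5 records, sum = 18 × 1.0 = 18.0
Step 2: Tier 2 (8 < duration ≤ 15): 3 records, sum = 43 × 1.1 = 47.3
Step 3: Tier 3 (duration > 15): 2 records, sum = 43 × 1.2 = 51.6
Step 4: Final sum = 18.0 + 47.3 + 51.6 = 116.9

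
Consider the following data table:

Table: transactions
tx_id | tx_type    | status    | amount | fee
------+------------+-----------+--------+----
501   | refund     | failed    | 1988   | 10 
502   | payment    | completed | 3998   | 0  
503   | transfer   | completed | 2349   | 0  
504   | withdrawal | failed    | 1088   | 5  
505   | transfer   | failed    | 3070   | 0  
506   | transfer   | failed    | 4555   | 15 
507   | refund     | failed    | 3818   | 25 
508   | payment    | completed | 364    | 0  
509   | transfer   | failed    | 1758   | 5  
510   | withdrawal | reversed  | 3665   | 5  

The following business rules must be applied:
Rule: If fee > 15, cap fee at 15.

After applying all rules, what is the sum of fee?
55

Step 1: 1 records have fee > 15
Step 2: These records originally summed to 25
Step 3: After capping: 1 × 15 = 15
Step 4: Unaffected records sum: 40
Step 5: Final sum = 15 + 40 = 55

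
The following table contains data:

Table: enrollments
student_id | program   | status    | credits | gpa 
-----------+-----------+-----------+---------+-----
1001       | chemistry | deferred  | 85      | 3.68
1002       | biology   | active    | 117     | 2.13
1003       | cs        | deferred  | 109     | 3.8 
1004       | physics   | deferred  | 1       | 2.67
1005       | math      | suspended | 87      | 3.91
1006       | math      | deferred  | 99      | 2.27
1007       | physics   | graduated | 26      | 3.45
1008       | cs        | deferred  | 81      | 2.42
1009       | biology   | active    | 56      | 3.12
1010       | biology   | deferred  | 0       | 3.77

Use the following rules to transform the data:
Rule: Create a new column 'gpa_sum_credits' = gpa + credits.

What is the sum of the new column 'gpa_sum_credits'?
692.22

Step 1: For each record, compute gpa + credits
Example calculations:
  3.68 + 85 = 88.68
  2.13 + 117 = 119.13
  3.8 + 109 = 112.8
  ...
Step 2: Sum all derived values
Step 3: Total = 692.22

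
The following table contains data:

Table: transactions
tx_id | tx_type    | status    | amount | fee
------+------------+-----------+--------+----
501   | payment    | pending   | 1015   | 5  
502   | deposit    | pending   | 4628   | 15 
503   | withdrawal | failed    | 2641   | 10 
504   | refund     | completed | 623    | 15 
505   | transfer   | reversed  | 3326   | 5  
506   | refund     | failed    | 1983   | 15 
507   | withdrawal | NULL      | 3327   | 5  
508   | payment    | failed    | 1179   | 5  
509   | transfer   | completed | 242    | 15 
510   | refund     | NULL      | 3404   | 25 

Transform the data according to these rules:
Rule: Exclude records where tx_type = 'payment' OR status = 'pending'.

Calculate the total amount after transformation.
15546

Step 1: Find records where tx_type = 'payment' OR status = 'pending'
Step 2: 3 records match, summing to 6822
Step 3: Original sum: 22368
Step 4: Remaining sum = 22368 - 6822 = 15546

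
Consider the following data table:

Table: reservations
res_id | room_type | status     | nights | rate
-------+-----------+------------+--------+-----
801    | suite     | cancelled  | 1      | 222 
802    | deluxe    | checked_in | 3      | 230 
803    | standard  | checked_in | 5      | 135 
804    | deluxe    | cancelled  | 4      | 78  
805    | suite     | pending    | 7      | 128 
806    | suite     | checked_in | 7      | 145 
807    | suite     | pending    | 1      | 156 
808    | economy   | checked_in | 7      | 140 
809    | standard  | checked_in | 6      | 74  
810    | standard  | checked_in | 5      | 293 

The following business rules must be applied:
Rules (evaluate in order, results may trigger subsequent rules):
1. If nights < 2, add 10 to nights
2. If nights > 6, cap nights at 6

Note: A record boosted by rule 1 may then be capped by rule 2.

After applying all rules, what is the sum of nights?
53

Step 1: Apply rule 1 to records with nights < 2
  - 2 records get bonus of 10
  - Of these, 2 records then exceed 6 and get capped
Step 2: Apply rule 2 to records with nights > 6
  - 3 records (original) are capped
Step 3: Calculate final sum = 53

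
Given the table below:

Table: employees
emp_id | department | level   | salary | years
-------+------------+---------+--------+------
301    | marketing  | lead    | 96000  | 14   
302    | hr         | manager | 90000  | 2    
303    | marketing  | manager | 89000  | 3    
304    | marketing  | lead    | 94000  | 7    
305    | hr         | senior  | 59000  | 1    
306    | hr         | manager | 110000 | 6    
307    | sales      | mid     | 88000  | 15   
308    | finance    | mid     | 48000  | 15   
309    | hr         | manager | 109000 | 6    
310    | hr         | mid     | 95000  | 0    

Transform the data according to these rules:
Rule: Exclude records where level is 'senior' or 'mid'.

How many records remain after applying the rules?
6

Step 1: Count records to exclude
  - 1 (senior) + 3 (mid) = 4 records
Step 2: Total records: 10
Step 3: Remaining = 10 - 4 = 6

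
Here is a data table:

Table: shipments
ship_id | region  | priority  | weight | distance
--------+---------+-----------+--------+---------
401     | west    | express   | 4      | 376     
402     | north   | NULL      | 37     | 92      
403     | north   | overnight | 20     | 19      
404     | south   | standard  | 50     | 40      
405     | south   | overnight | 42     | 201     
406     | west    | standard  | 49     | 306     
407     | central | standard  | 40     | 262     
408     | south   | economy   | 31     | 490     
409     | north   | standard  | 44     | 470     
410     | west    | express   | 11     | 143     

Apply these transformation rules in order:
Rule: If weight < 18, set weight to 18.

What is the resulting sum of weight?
349

Step 1: 2 records have weight < 18
Step 2: These records originally summed to 15
Step 3: After setting to minimum: 2 × 18 = 36
Step 4: Unaffected records sum: 313
Step 5: Final sum = 36 + 313 = 349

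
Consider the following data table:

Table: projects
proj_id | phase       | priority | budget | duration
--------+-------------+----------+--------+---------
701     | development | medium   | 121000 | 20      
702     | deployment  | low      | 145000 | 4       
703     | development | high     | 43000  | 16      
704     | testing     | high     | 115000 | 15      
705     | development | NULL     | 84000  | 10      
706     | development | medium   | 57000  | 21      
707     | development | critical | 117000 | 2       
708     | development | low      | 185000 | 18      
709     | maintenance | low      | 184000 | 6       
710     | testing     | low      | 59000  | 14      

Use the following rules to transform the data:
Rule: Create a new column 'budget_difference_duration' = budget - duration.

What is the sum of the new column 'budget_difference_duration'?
1109874

Step 1: For each record, compute budget - duration
Example calculations:
  121000 - 20 = 120980
  145000 - 4 = 144996
  43000 - 16 = 42984
  ...
Step 2: Sum all derived values
Step 3: Total = 1109874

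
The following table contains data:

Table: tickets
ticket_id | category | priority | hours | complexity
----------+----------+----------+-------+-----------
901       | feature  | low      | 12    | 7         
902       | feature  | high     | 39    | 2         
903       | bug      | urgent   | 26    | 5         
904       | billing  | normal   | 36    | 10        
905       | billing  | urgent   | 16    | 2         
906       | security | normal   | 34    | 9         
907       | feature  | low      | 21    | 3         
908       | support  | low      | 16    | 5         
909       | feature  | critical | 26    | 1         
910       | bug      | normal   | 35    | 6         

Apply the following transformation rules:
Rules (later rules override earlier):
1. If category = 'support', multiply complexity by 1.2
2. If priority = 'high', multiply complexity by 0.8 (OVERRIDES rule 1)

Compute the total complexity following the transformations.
50.6

Step 1: Rule 2 takes priority for records with priority = 'high'
  - 1 records: 2 × 0.8 = 1.6
Step 2: Rule 1 applies to remaining records with category = 'support'
  - 1 records: 5 × 1.2 = 6.0
Step 3: Other records unchanged: 43
Step 4: Final sum = 1.6 + 6.0 + 43 = 50.6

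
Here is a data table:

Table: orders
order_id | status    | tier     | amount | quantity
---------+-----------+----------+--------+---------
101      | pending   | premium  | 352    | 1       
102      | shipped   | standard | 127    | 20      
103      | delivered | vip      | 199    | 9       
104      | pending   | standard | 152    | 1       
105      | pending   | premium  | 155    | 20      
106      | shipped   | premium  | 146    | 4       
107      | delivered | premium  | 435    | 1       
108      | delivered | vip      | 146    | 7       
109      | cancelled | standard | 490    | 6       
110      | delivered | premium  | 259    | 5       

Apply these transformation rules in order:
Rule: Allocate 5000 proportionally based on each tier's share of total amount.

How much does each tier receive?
premium: 2736.69, standard: 1562.37, vip: 700.93

Step 1: Calculate total amount = 2461
Step 2: Calculate each tier's proportion:
  premium: 1347/2461 = 54.73% → 2736.69
  standard: 769/2461 = 31.25% → 1562.37
  vip: 345/2461 = 14.02% → 700.93
Step 3: Verify: sum of allocations ≈ 5000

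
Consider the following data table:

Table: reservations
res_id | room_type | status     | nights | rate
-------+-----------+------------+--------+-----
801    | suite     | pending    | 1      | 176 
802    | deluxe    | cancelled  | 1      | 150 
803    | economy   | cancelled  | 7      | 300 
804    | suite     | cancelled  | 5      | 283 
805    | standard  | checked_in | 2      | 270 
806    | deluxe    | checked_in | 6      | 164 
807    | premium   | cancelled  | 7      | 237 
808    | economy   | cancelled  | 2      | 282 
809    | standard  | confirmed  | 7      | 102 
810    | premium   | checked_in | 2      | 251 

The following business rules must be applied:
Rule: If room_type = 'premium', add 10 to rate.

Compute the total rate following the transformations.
2235

Step 1: Count records where room_type = 'premium': 2
Step 2: Total bonus added: 2 × 10 = 20
Step 3: Original sum of rate: 2215
Step 4: Final sum = 2215 + 20 = 2235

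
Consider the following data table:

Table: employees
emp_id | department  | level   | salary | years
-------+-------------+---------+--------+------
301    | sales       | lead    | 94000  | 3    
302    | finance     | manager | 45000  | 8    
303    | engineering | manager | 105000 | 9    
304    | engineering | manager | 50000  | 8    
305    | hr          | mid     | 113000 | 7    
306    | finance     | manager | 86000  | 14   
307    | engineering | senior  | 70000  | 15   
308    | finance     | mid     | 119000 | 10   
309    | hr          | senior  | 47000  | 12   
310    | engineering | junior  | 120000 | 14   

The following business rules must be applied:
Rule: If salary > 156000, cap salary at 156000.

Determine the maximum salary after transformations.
120000

Step 1: Original maximum salary = 120000
Step 2: Check cap of 156000 against maximum
Step 3: No records exceed the cap (max 120000 <= cap 156000), so no capping applies
Step 4: Maximum after transformation = 120000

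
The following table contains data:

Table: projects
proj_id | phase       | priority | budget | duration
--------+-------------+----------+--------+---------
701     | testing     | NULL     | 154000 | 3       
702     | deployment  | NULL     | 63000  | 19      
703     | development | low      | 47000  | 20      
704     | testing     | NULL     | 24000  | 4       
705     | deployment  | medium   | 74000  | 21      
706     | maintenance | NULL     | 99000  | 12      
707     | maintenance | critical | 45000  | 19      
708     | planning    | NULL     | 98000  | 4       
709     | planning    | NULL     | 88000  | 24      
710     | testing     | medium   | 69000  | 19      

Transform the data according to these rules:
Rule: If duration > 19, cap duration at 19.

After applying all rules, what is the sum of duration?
137

Step 1: 3 records have duration > 19
Step 2: These records originally summed to 65
Step 3: After capping: 3 × 19 = 57
Step 4: Unaffected records sum: 80
Step 5: Final sum = 57 + 80 = 137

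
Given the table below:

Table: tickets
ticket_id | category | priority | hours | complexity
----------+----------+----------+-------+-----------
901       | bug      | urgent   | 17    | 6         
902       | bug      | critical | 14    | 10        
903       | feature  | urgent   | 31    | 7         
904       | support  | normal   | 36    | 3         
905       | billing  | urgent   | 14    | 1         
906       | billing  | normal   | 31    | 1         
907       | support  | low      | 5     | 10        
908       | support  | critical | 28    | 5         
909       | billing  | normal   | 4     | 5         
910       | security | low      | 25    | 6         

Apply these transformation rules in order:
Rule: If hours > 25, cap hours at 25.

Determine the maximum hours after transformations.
25

Step 1: Original maximum hours = 36
Step 2: Apply cap at 25
Step 3: 4 records had hours > 25 and were capped
Step 4: Maximum after transformation = 25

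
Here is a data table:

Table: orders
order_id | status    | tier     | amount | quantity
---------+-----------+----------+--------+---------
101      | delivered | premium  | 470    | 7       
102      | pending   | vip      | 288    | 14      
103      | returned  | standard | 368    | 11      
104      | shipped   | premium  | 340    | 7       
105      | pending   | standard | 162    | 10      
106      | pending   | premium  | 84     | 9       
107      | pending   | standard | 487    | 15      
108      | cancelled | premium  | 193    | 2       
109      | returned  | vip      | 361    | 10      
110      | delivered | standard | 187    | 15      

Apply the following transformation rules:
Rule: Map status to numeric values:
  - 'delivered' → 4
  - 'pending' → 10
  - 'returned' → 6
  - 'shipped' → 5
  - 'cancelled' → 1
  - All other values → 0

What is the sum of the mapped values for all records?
66

Step 1: Apply mapping to each record
Step 2: Count by status:
  'delivered': 2 records × 4 = 8
  'pending': 4 records × 10 = 40
  'returned': 2 records × 6 = 12
  'shipped': 1 records × 5 = 5
  'cancelled': 1 records × 1 = 1
Step 3: Sum all mapped values = 66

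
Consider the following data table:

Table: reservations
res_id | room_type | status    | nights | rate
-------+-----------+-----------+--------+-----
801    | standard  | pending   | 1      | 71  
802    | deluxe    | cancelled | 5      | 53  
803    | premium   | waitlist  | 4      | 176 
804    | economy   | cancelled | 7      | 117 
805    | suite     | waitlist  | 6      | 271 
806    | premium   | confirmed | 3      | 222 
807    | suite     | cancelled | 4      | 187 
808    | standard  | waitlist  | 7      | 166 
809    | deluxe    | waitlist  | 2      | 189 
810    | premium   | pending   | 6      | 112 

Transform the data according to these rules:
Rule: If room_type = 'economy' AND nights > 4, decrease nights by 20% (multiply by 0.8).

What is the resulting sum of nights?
43.6

Step 1: Find records where room_type = 'economy' AND nights > 4
Step 2: 1 records match, summing to 7
Step 3: After multiplier: 7 × 0.8 = 5.6
Step 4: Unaffected records sum: 38
Step 5: Final sum = 5.6 + 38 = 43.6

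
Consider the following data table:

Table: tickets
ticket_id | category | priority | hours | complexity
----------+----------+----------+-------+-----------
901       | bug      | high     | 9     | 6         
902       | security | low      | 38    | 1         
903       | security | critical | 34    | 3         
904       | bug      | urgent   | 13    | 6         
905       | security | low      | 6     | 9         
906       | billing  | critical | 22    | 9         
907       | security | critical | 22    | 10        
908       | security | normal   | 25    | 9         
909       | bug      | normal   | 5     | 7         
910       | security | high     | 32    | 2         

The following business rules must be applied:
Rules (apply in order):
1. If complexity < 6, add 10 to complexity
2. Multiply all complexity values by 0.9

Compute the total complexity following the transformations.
82.8

Step 1: Apply Rule 1 - Add 10 to records with complexity < 6
  - 3 records affected: 6 + (3 × 10) = 36
  - Unaffected records: 56
  - Sum after Rule 1: 92
Step 2: Apply Rule 2 - Multiply all by 0.9
  - 92 × 0.9 = 82.8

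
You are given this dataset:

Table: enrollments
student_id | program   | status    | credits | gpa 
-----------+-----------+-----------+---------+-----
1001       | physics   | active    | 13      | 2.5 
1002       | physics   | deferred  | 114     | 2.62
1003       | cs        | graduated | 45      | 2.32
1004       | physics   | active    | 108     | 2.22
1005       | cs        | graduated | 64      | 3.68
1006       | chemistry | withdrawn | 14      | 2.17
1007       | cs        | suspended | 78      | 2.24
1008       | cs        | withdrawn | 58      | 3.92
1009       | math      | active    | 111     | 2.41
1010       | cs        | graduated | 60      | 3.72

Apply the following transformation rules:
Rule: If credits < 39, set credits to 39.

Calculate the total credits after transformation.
716

Step 1: 2 records have credits < 39
Step 2: These records originally summed to 27
Step 3: After setting to minimum: 2 × 39 = 78
Step 4: Unaffected records sum: 638
Step 5: Final sum = 78 + 638 = 716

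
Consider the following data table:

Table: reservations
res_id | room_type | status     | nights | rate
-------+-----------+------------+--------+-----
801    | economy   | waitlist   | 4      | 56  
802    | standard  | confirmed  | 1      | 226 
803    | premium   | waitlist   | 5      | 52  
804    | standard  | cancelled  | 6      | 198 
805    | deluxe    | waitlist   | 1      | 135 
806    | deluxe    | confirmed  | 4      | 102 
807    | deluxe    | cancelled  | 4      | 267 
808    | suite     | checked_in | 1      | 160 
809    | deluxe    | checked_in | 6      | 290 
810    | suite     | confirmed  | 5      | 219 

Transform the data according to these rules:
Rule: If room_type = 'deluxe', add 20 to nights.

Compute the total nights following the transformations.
117

Step 1: Count records where room_type = 'deluxe': 4
Step 2: Total bonus added: 4 × 20 = 80
Step 3: Original sum of nights: 37
Step 4: Final sum = 37 + 80 = 117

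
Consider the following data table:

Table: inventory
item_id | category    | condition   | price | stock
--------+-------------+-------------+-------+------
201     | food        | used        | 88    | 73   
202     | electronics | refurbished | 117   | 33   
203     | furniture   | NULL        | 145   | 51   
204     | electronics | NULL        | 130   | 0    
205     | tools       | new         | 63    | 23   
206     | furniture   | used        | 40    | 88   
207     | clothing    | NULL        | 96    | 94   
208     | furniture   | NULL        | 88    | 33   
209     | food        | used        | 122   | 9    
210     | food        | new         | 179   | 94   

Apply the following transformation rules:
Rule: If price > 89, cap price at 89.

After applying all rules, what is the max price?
89

Step 1: Original maximum price = 179
Step 2: Apply cap at 89
Step 3: 6 records had price > 89 and were capped
Step 4: Maximum after transformation = 89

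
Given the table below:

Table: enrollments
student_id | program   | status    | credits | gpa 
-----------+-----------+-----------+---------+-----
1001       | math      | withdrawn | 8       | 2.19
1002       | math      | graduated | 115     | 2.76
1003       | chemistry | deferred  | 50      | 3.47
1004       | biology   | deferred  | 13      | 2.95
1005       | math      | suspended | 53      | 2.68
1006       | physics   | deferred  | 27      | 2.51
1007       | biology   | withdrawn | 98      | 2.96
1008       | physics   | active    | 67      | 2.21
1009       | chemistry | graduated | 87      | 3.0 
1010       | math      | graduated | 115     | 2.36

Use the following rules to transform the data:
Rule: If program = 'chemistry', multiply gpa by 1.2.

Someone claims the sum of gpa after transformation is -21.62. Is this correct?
No, the correct result is 28.38.

Step 1: Calculate the correct sum after transformation
Step 2: Apply multiplier 1.2 to records where program = 'chemistry'
Step 3: Correct result = 28.38
Step 4: Claimed result = -21.62
Step 5: 28.38 ≠ -21.62
Conclusion: The claimed result is incorrect. The correct answer is 28.38.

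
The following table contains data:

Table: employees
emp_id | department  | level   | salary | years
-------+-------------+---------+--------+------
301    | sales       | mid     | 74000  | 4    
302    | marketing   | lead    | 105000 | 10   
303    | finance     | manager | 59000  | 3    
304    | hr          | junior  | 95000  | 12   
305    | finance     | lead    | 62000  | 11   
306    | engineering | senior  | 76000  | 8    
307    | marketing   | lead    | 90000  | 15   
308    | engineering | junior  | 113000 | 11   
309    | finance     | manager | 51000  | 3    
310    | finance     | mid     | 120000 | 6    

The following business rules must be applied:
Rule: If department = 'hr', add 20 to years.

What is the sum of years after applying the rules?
103

Step 1: Count records where department = 'hr': 1
Step 2: Total bonus added: 1 × 20 = 20
Step 3: Original sum of years: 83
Step 4: Final sum = 83 + 20 = 103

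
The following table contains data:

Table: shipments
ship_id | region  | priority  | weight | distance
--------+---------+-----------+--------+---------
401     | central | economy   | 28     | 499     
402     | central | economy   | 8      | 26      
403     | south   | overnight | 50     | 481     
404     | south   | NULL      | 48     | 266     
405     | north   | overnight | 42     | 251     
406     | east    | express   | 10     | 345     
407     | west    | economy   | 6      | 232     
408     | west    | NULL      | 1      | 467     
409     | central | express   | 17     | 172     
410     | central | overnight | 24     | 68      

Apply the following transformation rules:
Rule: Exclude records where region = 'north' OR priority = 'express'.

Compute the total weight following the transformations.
165

Step 1: Find records where region = 'north' OR priority = 'express'
Step 2: 3 records match, summing to 69
Step 3: Original sum: 234
Step 4: Remaining sum = 234 - 69 = 165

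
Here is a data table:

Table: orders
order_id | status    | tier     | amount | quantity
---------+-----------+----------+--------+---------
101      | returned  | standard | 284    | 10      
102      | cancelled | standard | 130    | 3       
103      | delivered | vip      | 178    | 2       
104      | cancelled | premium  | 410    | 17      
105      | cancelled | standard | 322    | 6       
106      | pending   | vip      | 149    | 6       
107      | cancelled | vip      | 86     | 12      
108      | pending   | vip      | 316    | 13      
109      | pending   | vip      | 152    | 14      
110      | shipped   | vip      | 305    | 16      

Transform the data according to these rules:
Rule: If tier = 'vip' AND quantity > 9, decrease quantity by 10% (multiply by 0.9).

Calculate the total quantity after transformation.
93.5

Step 1: Find records where tier = 'vip' AND quantity > 9
Step 2: 4 records match, summing to 55
Step 3: After multiplier: 55 × 0.9 = 49.5
Step 4: Unaffected records sum: 44
Step 5: Final sum = 49.5 + 44 = 93.5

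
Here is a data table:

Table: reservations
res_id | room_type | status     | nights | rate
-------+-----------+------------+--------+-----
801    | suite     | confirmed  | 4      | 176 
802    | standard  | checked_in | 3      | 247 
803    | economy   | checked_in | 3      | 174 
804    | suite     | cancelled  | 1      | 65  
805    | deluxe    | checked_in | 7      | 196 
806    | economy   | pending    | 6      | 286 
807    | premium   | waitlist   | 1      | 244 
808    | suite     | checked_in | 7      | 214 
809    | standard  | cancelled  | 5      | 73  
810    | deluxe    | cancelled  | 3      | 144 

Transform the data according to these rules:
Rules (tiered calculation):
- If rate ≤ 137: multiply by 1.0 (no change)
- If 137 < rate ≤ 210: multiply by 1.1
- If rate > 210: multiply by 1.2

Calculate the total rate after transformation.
2086.2

Step 1: Tier 1 (rate ≤ 137): 2 records, sum = 138 × 1.0 = 138.0
Step 2: Tier 2 (137 < rate ≤ 210): 4 records, sum = 690 × 1.1 = 759.0
Step 3: Tier 3 (rate > 210): 4 records, sum = 991 × 1.2 = 1189.2
Step 4: Final sum = 138.0 + 759.0 + 1189.2 = 2086.2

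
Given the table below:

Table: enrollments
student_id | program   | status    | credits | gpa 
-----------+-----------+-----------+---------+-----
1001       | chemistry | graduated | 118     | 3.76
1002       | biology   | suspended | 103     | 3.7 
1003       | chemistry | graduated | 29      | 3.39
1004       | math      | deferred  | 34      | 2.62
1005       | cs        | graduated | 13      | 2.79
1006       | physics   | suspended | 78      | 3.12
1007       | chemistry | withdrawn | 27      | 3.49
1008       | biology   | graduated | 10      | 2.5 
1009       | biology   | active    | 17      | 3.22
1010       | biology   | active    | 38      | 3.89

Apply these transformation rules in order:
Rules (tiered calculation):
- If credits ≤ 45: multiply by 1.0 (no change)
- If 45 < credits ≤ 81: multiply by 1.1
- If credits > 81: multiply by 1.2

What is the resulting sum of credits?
519.0

Step 1: Tier 1 (credits ≤ 45): 7 records, sum = 168 × 1.0 = 168.0
Step 2: Tier 2 (45 < credits ≤ 81): 1 records, sum = 78 × 1.1 = 85.8
Step 3: Tier 3 (credits > 81): 2 records, sum = 221 × 1.2 = 265.2
Step 4: Final sum = 168.0 + 85.8 + 265.2 = 519.0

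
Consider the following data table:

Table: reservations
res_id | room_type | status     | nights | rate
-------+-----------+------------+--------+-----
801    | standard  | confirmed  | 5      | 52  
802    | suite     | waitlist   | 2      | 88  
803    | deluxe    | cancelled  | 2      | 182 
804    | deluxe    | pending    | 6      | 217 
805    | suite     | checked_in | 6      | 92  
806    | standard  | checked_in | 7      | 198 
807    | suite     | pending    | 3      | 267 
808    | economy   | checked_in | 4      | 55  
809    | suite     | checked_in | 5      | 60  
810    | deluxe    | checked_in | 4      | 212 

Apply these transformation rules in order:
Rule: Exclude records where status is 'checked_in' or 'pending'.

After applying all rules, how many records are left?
3

Step 1: Count records to exclude
  - 5 (checked_in) + 2 (pending) = 7 records
Step 2: Total records: 10
Step 3: Remaining = 10 - 7 = 3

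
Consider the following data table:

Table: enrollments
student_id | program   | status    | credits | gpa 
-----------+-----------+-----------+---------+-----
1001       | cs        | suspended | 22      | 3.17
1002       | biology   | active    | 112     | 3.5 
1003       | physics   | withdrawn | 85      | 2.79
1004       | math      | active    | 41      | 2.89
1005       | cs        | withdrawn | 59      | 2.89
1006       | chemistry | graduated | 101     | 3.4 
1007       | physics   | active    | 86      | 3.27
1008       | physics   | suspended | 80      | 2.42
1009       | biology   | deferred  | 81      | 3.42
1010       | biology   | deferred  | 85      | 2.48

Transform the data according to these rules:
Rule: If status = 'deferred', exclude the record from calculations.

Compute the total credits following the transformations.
586

Step 1: Identify records where status = 'deferred'
Step 2: The excluded records sum to 166
Step 3: Original total credits = 752
Step 4: Remaining total = 752 - 166 = 586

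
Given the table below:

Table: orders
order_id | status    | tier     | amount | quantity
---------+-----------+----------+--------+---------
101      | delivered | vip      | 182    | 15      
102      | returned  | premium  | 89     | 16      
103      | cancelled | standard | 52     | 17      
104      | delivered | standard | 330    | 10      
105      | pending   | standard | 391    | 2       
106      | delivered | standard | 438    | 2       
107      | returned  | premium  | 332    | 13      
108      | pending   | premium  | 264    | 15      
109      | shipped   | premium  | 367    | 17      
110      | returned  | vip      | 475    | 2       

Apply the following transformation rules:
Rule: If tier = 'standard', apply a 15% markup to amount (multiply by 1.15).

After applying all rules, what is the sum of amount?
3101.65

Step 1: Records with tier = 'standard' have total amount = 1211
Step 2: Apply multiplier: 1211 × 1.15 = 1392.65
Step 3: Other records total: 1709
Step 4: Final sum = 1392.65 + 1709 = 3101.65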